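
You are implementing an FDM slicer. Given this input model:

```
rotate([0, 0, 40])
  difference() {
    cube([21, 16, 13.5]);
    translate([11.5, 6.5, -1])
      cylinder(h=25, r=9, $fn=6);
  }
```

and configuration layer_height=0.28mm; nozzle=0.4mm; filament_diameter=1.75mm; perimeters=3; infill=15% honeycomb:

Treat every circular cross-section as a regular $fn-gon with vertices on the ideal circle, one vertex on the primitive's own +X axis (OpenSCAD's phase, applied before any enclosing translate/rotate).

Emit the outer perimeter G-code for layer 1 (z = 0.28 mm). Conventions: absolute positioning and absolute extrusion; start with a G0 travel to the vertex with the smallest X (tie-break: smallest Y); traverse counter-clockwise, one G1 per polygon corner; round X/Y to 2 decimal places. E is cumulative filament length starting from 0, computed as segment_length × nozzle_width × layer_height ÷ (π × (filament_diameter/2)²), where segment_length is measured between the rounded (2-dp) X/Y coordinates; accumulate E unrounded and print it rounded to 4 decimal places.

At z = 0.28 mm: the cube (footprint 21×16) is included at this height; the r=9 cylinder at (11.5, 6.5) gives a regular 6-gon of circumradius 9 (constant along its height); Taking the first minus the rest: starting from the 21×16 cube, the r=9 cylinder at (11.5, 6.5) partially overlaps it — only the 197.83 mm² overlap (of its 210.44 mm²) is removed, clipping the outline — 1 connected region; (rotated 40° about Z; rotation is an isometry so areas/perimeters/island counts are preserved). The outline is a single polygon with 10 vertices. Extrusion per mm of travel: 0.4 × 0.28 / (π × 0.875²) = 0.046564. Accumulating E over each segment gives final E = 4.9139.

G0 X-10.28 Y12.26 Z0.28
G1 X0.00 Y0.00 E0.7450
G1 X4.79 Y4.02 E1.0362
G1 X-2.26 Y6.59 E1.3856
G1 X-3.83 Y15.45 E1.8046
G1 X3.07 Y21.23 E2.2237
G1 X11.53 Y18.16 E2.6428
G1 X12.83 Y10.76 E2.9926
G1 X16.09 Y13.50 E3.1909
G1 X5.80 Y25.76 E3.9362
G1 X-10.28 Y12.26 E4.9139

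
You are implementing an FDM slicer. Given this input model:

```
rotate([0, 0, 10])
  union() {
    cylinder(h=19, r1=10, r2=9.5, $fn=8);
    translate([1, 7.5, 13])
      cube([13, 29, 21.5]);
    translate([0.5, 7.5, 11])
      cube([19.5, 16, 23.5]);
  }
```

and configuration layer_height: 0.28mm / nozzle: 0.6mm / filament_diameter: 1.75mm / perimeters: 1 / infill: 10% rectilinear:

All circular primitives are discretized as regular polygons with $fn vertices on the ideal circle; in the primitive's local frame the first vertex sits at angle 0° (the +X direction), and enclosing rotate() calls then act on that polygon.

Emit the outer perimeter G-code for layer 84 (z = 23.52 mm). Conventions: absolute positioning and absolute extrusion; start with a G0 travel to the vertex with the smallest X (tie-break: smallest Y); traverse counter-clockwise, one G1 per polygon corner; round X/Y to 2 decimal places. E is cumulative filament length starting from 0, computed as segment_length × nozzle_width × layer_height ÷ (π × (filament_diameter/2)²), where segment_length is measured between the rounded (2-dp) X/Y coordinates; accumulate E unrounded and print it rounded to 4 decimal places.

G0 X-5.35 Y36.12 Z23.52
G1 X-3.10 Y23.32 E0.9077
G1 X-3.59 Y23.23 E0.9425
G1 X-0.81 Y7.47 E2.0603
G1 X18.39 Y10.86 E3.4221
G1 X15.62 Y26.62 E4.5398
G1 X9.71 Y25.57 E4.9590
G1 X7.45 Y38.38 E5.8676
G1 X-5.35 Y36.12 E6.7754

At z = 23.52 mm: the cone does not reach this height (z outside [0, 19]); the cube at (1, 7.5) (footprint 13×29) is included at this height; the cube at (0.5, 7.5) (footprint 19.5×16) is included at this height; Merging all regions: the regions partially overlap (shared area 208.00 mm²), so overlapping operands fuse into one piece — 1 connected region; (whole slice rotated 10° about Z — lengths, areas and connectivity unchanged). The outline is a single polygon with 8 vertices. Extrusion per mm of travel: 0.6 × 0.28 / (π × 0.875²) = 0.069846. Accumulating E over each segment gives final E = 6.7754.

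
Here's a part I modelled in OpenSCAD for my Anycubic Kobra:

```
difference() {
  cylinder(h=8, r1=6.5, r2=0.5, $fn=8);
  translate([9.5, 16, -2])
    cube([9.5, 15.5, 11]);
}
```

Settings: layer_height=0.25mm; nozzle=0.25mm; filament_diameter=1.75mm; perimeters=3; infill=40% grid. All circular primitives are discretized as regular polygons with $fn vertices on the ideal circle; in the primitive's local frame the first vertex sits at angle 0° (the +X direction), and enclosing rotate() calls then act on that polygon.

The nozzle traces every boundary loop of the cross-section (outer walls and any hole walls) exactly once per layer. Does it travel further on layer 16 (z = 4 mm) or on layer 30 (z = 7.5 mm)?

Layer 16 (z = 4): the cone: at t=0.500 of its height the radius interpolates to r₁+(r₂−r₁)t = 3.500, giving a regular 8-gon of that circumradius (perimeter = 2·8·3.500·sin(180°/8) = 21.43 mm); the cube at (9.5, 16) is present — its section is the full 9.5×15.5 rectangle (perimeter 50.00 mm); After the difference (first − rest): starting from the cone, the 9.5×15.5 cube at (9.5, 16) misses the remaining region (no effect) — boundary = 21.43 mm. So its perimeter = 21.43 mm. Layer 30 (z = 7.5): the cone contributes a regular 8-gon of circumradius 0.875 (interpolated between r1=6.5 and r2=0.5 at t=0.938) (perimeter = 2·8·0.875·sin(180°/8) = 5.36 mm); the cube at (9.5, 16) (footprint 9.5×15.5) is included at this height (perimeter 50.00 mm); After the difference (first − rest): starting from the cone, the 9.5×15.5 cube at (9.5, 16) misses the remaining region (no effect) — boundary = 5.36 mm. So its perimeter = 5.36 mm. Layer 16 is larger (21.43 vs 5.36 mm).

layer 16 (z = 4 mm)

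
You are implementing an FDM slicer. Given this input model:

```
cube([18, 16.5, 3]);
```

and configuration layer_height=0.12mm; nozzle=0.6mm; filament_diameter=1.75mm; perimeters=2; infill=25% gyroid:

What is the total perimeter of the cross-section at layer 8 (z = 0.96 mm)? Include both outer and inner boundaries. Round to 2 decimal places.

At z = 0.96 mm: the cube is present — its section is the full 18×16.5 rectangle (perimeter 69.00 mm). Overall, the cross-section is a single solid region. Total boundary length (outer) = 69.00 mm.

69.00 mm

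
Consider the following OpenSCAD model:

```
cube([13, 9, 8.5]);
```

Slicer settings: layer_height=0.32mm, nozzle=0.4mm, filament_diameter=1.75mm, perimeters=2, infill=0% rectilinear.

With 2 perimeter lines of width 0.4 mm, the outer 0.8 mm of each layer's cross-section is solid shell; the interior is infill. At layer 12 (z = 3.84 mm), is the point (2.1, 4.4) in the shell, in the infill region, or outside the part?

infill

At z = 3.84 mm: the cube is present — its section is the full 13×9 rectangle. Overall, the cross-section is a single solid region. The nearest boundary edge runs (0.00, 9.00)→(0.00, 0.00); distance from the point to it = 2.10 mm. The point is inside the cross-section and 2.10 mm from the nearest boundary — more than the 0.8 mm shell width (2 × 0.4), so it's in the infill interior.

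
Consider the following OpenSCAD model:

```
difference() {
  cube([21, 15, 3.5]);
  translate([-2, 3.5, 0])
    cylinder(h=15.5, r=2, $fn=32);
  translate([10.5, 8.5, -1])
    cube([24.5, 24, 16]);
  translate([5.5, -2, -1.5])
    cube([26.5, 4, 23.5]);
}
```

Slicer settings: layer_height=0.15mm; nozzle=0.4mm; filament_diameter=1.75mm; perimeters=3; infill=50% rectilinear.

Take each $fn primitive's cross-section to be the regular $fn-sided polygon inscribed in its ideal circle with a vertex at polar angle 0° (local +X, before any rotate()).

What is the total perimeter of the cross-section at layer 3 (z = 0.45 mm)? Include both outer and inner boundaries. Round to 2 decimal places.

At z = 0.45 mm: the cube is present — its section is the full 21×15 rectangle (perimeter 72.00 mm); the r=2 cylinder at (-2, 3.5) contributes a regular 32-gon of circumradius 2 (perimeter = 2·32·2.000·sin(180°/32) = 12.55 mm); the cube at (10.5, 8.5) is present — its section is the full 24.5×24 rectangle (perimeter 97.00 mm); the cube at (5.5, -2) is present — its section is the full 26.5×4 rectangle (perimeter 61.00 mm); Subtracting the remaining from the first: starting from the 21×15 cube, the r=2 cylinder at (-2, 3.5) misses the remaining region (no effect); the 24.5×24 cube at (10.5, 8.5) partially overlaps it — only the 68.25 mm² overlap (of its 588.00 mm²) is removed, clipping the outline; the 26.5×4 cube at (5.5, -2) partially overlaps it — only the 31.00 mm² overlap (of its 106.00 mm²) is removed, clipping the outline — boundary = 72.00 mm. Overall, the cross-section is a single solid region. Total boundary length (outer) = 72.00 mm.

72.00 mm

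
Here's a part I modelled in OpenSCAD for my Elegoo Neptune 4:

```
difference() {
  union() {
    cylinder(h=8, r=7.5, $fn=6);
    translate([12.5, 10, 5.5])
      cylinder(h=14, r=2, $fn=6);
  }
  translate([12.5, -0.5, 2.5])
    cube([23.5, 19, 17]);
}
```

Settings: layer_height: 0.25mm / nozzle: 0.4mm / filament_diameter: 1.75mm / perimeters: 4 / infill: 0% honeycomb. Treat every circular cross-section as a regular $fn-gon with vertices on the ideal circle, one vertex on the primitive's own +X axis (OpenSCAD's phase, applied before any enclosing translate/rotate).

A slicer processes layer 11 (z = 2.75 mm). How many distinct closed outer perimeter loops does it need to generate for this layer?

At z = 2.75 mm: the cylinder: section is a regular 6-gon, circumradius r=7.5; the cylinder at (12.5, 10) does not reach this height (z outside [5.5, 19.5]); Taking the union: only the r=7.5 cylinder is present, so the union is just that shape — 1 connected region; the cube at (12.5, -0.5) (footprint 23.5×19) is included at this height; Subtracting the remaining from the first: starting from that combined region, the 23.5×19 cube at (12.5, -0.5) misses the remaining region (no effect) — 1 connected region. The result has 1 disconnected region.

1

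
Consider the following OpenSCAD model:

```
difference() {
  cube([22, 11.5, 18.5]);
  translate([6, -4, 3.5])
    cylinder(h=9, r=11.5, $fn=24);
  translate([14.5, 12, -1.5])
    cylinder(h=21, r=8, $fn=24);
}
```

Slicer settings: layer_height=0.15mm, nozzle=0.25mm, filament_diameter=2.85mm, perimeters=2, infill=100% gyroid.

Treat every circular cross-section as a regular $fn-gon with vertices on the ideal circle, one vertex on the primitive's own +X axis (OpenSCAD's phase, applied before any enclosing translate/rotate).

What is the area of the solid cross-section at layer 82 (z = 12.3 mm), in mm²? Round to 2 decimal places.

At z = 12.3 mm: the 22×11.5 cube contributes its full rectangle (area 253.00 mm²); the r=11.5 cylinder at (6, -4) contributes a regular 24-gon of circumradius 11.5 (area = (24/2)·11.500²·sin(360°/24) = 410.75 mm²); the r=8 cylinder at (14.5, 12) contributes a regular 24-gon of circumradius 8 (area = (24/2)·8.000²·sin(360°/24) = 198.77 mm²); Subtracting the remaining from the first: starting from the 22×11.5 cube (253.00 mm²), the r=11.5 cylinder at (6, -4) partially overlaps it — only the 99.22 mm² overlap (of its 410.75 mm²) is removed, clipping the outline; the r=8 cylinder at (14.5, 12) partially overlaps it — only the 85.04 mm² overlap (of its 198.77 mm²) is removed, clipping the outline — area = 68.75 mm². Overall, the cross-section has 2 separate islands. Net area = 68.75 mm².

68.75 mm²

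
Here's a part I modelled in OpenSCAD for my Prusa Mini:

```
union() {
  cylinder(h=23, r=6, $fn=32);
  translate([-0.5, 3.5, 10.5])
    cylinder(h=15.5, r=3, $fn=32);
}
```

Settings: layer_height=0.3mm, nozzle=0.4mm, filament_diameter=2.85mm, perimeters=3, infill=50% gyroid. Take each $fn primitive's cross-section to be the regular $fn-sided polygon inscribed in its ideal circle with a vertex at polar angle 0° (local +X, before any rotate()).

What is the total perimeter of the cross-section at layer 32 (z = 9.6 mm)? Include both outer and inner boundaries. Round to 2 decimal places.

At z = 9.6 mm: the r=6 cylinder contributes a regular 32-gon of circumradius 6 (perimeter = 2·32·6.000·sin(180°/32) = 37.64 mm); the cylinder at (-0.5, 3.5) is absent (z outside [10.5, 26]); Taking the union: only the r=6 cylinder is present, so the union is just that shape — boundary = 37.64 mm. Overall, the cross-section is a single solid region. Total boundary length (outer) = 37.64 mm.

37.64 mm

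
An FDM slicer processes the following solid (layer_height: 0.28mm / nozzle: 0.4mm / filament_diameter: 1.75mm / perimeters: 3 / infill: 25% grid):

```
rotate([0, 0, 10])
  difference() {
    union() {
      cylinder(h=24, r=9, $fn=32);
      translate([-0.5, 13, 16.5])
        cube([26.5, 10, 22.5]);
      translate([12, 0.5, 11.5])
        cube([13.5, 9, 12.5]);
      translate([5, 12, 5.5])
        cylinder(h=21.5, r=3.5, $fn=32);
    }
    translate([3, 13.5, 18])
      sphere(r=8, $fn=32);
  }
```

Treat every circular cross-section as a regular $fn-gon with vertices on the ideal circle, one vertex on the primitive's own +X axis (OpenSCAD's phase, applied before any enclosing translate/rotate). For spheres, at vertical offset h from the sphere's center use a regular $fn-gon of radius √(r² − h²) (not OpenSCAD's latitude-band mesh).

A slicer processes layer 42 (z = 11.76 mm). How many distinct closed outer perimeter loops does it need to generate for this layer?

3

At z = 11.76 mm: the cylinder: section is a regular 32-gon, circumradius r=9; the cube at (-0.5, 13) is not intersected at this z (z outside [16.5, 39]); the cube at (12, 0.5) is present — its section is the full 13.5×9 rectangle; the r=3.5 cylinder at (5, 12) gives a regular 32-gon of circumradius 3.5 (constant along its height); Combining (union): the 3 present regions are separate (no shared area or edge), so areas and boundary lengths simply add and each stays a separate island — 3 connected regions; the sphere at (3, 13.5): section is a regular 32-gon, circumradius = √(r²−h²) = √(8²−6.24²) = 5.006; Taking the first minus the rest: starting from the result so far, the r=8 sphere at (3, 13.5) partially overlaps it — only the 33.40 mm² overlap (of its 78.23 mm²) is removed, clipping the outline — 3 connected regions; (rotated 10° about Z; rotation is an isometry so areas/perimeters/island counts are preserved). The result has 3 disconnected regions.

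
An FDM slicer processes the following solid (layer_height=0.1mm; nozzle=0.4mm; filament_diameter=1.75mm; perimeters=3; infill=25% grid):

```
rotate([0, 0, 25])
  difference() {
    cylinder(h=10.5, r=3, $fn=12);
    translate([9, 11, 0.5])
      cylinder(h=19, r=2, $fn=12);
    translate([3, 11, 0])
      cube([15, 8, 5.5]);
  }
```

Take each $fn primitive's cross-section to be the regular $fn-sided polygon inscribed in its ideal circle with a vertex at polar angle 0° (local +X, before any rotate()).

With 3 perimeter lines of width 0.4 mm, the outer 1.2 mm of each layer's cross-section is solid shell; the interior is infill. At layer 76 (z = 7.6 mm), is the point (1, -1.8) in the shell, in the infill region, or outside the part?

shell

At z = 7.6 mm: the cylinder: section is a regular 12-gon, circumradius r=3; the r=2 cylinder at (9, 11) contributes a regular 12-gon of circumradius 2; the cube at (3, 11) is absent (z outside [0, 5.5]); Subtracting the remaining from the first: starting from the r=3 cylinder, the r=2 cylinder at (9, 11) misses the remaining region (no effect) — 1 connected region; (whole slice rotated 25° about Z — lengths, areas and connectivity unchanged). Overall, the cross-section is a single solid region. Undo the 25° rotation: the query point maps to (0.146, -2.054) in the un-rotated model frame. The nearest boundary edge runs (1.50, -2.60)→(-0.00, -3.00); distance from the point to it = 0.88 mm. The point is inside the cross-section, 0.88 mm from the nearest boundary — within the 1.2 mm shell band (3 × 0.4).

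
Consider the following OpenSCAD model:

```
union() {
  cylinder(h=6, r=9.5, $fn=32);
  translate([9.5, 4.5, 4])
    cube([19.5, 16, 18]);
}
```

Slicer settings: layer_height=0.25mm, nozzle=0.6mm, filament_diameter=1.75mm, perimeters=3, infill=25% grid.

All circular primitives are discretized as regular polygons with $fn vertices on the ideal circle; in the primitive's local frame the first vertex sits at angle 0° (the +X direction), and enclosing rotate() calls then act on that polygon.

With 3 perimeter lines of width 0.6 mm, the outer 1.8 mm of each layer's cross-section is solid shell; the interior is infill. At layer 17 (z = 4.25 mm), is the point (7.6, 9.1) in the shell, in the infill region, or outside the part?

outside

At z = 4.25 mm: the r=9.5 cylinder contributes a regular 32-gon of circumradius 9.5; the 19.5×16 cube at (9.5, 4.5) contributes its full rectangle; Merging all regions: the 2 present regions are separate (no shared area or edge), so areas and boundary lengths simply add and each stays a separate island — 2 connected regions. Overall, the cross-section has 2 separate islands. The nearest boundary edge runs (9.50, 4.50)→(9.50, 20.50); distance from the point to it = 1.90 mm. The point is not inside any of the regions above, so it lies outside the cross-section (1.90 mm from the nearest boundary).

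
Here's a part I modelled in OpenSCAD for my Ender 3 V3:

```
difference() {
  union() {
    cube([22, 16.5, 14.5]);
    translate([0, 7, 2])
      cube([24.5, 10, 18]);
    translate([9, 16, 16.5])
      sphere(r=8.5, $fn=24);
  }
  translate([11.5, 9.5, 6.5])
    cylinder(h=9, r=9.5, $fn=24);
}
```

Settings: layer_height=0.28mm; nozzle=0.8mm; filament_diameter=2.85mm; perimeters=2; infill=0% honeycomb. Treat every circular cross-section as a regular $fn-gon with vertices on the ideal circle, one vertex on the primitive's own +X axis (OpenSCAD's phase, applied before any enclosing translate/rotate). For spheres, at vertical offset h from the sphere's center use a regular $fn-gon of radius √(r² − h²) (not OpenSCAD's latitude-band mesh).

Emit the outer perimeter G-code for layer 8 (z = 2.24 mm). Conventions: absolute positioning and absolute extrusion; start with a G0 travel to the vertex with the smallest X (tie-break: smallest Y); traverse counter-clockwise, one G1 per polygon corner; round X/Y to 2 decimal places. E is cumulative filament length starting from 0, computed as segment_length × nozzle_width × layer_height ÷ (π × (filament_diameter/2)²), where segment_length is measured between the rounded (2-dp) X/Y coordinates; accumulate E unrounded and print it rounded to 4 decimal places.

G0 X0.00 Y0.00 Z2.24
G1 X22.00 Y0.00 E0.7725
G1 X22.00 Y7.00 E1.0183
G1 X24.50 Y7.00 E1.1061
G1 X24.50 Y17.00 E1.4572
G1 X0.00 Y17.00 E2.3175
G1 X0.00 Y0.00 E2.9144

At z = 2.24 mm: the cube (footprint 22×16.5) is included at this height; the 24.5×10 cube at (0, 7) contributes its full rectangle; the sphere at (9, 16) is absent (|z−center|=14.260 > r=8.5); Merging all regions: the regions partially overlap (shared area 209.00 mm²), so overlapping operands fuse into one piece — 1 connected region; the cylinder at (11.5, 9.5) does not reach this height (z outside [6.5, 15.5]); Taking the first minus the rest: none of the subtracted shapes is present at this height, so that combined region is unchanged — 1 connected region. The outline is a single polygon with 6 vertices. Extrusion per mm of travel: 0.8 × 0.28 / (π × 1.425²) = 0.035113. Accumulating E over each segment gives final E = 2.9144.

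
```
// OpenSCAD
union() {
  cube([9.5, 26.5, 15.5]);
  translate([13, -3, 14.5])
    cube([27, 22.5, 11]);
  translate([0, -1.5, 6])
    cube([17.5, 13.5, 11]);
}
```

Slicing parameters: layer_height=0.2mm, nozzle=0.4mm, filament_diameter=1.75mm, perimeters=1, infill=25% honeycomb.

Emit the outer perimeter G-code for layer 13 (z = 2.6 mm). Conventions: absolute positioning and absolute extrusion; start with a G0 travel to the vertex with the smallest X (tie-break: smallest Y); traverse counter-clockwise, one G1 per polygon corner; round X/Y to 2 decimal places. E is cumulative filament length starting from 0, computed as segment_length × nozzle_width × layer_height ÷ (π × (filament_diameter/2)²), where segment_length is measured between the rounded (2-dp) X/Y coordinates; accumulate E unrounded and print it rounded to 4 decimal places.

G0 X0.00 Y0.00 Z2.60
G1 X9.50 Y0.00 E0.3160
G1 X9.50 Y26.50 E1.1974
G1 X0.00 Y26.50 E1.5133
G1 X0.00 Y0.00 E2.3947

At z = 2.6 mm: the 9.5×26.5 cube contributes its full rectangle; the cube at (13, -3) does not reach this height (z outside [14.5, 25.5]); the cube at (0, -1.5) is absent (z outside [6, 17]); Merging all regions: only the 9.5×26.5 cube is present, so the union is just that shape — 1 connected region. The outline is a single polygon with 4 vertices. Extrusion per mm of travel: 0.4 × 0.2 / (π × 0.875²) = 0.033260. Accumulating E over each segment gives final E = 2.3947.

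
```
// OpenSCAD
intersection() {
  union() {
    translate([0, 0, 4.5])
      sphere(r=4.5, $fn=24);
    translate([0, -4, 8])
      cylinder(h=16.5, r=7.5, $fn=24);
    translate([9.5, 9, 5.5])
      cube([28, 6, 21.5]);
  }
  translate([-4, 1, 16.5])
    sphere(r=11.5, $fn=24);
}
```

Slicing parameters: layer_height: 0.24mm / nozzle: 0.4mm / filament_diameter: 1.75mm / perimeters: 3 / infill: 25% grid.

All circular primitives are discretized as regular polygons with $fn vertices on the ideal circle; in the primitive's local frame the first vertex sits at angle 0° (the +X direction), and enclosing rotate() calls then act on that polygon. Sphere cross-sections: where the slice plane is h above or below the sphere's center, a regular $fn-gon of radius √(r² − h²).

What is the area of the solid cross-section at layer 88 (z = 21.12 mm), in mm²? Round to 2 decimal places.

At z = 21.12 mm: the sphere is not intersected at this z (|z−center|=16.620 > r=4.5); the r=7.5 cylinder at (0, -4) gives a regular 24-gon of circumradius 7.5 (constant along its height) (area = (24/2)·7.500²·sin(360°/24) = 174.70 mm²); the cube at (9.5, 9) (footprint 28×6) is included at this height (area 168.00 mm²); Taking the union: the 2 present regions are separate (no shared area or edge), so areas and boundary lengths simply add and each stays a separate island — area = 342.70 mm²; the r=11.5 sphere at (-4, 1) contributes a regular 24-gon of circumradius √(11.5²−4.62²) = 10.531 (area = (24/2)·10.531²·sin(360°/24) = 344.45 mm²); Keeping only the common overlap: the r=11.5 sphere at (-4, 1) partially overlaps the result so far; clipping to the common part keeps 133.53 mm² — area = 133.53 mm². Overall, the cross-section is a single solid region. Net area = 133.53 mm².

133.53 mm²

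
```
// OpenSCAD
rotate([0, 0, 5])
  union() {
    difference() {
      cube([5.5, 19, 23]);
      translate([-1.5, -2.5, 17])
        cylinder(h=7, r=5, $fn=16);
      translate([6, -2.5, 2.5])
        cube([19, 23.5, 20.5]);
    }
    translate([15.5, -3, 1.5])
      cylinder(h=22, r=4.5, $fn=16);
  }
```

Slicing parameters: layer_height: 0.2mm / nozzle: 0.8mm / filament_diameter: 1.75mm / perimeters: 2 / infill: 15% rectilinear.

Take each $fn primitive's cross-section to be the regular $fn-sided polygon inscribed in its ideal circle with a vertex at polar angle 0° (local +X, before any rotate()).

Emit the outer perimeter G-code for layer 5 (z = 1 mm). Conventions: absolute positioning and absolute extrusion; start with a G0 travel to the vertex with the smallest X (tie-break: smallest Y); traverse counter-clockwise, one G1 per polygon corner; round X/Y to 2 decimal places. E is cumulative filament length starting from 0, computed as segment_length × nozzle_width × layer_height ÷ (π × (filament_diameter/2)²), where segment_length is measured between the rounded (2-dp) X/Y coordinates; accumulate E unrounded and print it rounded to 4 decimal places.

G0 X-1.66 Y18.93 Z1.00
G1 X0.00 Y0.00 E1.2641
G1 X5.48 Y0.48 E1.6300
G1 X3.82 Y19.41 E2.8940
G1 X-1.66 Y18.93 E3.2600

At z = 1 mm: the 5.5×19 cube contributes its full rectangle; the cylinder at (-1.5, -2.5) is not intersected at this z (z outside [17, 24]); the cube at (6, -2.5) is not intersected at this z (z outside [2.5, 23]); Subtracting the remaining from the first: none of the subtracted shapes is present at this height, so the 5.5×19 cube is unchanged — 1 connected region; the cylinder at (15.5, -3) does not reach this height (z outside [1.5, 23.5]); Taking the union: only that combined region is present, so the union is just that shape — 1 connected region; (whole slice rotated 5° about Z — lengths, areas and connectivity unchanged). The outline is a single polygon with 4 vertices. Extrusion per mm of travel: 0.8 × 0.2 / (π × 0.875²) = 0.066520. Accumulating E over each segment gives final E = 3.2600.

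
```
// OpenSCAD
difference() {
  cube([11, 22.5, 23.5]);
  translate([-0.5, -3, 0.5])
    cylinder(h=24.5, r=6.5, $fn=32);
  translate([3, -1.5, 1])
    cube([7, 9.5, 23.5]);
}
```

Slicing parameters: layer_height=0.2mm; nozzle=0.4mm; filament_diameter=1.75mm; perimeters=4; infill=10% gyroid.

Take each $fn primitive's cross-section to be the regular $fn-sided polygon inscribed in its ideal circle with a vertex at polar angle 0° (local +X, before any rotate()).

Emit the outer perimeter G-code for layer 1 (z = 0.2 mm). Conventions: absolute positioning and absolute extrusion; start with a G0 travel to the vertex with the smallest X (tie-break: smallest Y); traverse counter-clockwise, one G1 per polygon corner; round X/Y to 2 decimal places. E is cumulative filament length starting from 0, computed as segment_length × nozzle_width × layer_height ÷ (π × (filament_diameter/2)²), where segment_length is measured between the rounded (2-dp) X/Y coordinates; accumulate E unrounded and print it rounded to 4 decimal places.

G0 X0.00 Y0.00 Z0.20
G1 X11.00 Y0.00 E0.3659
G1 X11.00 Y22.50 E1.1142
G1 X0.00 Y22.50 E1.4801
G1 X0.00 Y0.00 E2.2284

At z = 0.2 mm: the 11×22.5 cube contributes its full rectangle; the cylinder at (-0.5, -3) does not reach this height (z outside [0.5, 25]); the cube at (3, -1.5) does not reach this height (z outside [1, 24.5]); Subtracting the remaining from the first: none of the subtracted shapes is present at this height, so the 11×22.5 cube is unchanged — 1 connected region. The outline is a single polygon with 4 vertices. Extrusion per mm of travel: 0.4 × 0.2 / (π × 0.875²) = 0.033260. Accumulating E over each segment gives final E = 2.2284.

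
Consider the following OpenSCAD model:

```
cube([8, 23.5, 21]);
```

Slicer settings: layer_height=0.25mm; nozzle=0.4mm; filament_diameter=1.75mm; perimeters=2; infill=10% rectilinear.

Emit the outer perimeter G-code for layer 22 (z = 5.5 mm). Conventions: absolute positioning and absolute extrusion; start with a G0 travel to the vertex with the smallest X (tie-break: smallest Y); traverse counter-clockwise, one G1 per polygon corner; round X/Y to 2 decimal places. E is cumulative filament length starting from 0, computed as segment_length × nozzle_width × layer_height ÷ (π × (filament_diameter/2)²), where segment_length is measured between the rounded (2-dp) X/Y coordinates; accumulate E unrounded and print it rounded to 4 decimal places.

G0 X0.00 Y0.00 Z5.50
G1 X8.00 Y0.00 E0.3326
G1 X8.00 Y23.50 E1.3096
G1 X0.00 Y23.50 E1.6422
G1 X0.00 Y0.00 E2.6192

At z = 5.5 mm: the cube is present — its section is the full 8×23.5 rectangle. The outline is a single polygon with 4 vertices. Extrusion per mm of travel: 0.4 × 0.25 / (π × 0.875²) = 0.041575. Accumulating E over each segment gives final E = 2.6192.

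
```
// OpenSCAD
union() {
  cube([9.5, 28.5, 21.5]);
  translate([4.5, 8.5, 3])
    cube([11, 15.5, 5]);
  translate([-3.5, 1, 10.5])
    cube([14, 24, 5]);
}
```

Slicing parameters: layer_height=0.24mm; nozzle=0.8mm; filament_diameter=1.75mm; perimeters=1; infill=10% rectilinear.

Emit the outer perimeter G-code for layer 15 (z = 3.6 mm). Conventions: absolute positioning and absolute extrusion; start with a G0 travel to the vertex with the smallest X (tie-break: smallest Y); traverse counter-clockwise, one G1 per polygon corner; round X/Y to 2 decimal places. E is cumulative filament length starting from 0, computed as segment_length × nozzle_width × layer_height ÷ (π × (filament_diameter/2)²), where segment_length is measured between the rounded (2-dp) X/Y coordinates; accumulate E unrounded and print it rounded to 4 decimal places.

G0 X0.00 Y0.00 Z3.60
G1 X9.50 Y0.00 E0.7583
G1 X9.50 Y8.50 E1.4368
G1 X15.50 Y8.50 E1.9158
G1 X15.50 Y24.00 E3.1531
G1 X9.50 Y24.00 E3.6320
G1 X9.50 Y28.50 E3.9912
G1 X0.00 Y28.50 E4.7495
G1 X0.00 Y0.00 E7.0245

At z = 3.6 mm: the cube (footprint 9.5×28.5) is included at this height; the cube at (4.5, 8.5) is present — its section is the full 11×15.5 rectangle; the cube at (-3.5, 1) does not reach this height (z outside [10.5, 15.5]); Taking the union: the regions partially overlap (shared area 77.50 mm²), so overlapping operands fuse into one piece — 1 connected region. The outline is a single polygon with 8 vertices. Extrusion per mm of travel: 0.8 × 0.24 / (π × 0.875²) = 0.079824. Accumulating E over each segment gives final E = 7.0245.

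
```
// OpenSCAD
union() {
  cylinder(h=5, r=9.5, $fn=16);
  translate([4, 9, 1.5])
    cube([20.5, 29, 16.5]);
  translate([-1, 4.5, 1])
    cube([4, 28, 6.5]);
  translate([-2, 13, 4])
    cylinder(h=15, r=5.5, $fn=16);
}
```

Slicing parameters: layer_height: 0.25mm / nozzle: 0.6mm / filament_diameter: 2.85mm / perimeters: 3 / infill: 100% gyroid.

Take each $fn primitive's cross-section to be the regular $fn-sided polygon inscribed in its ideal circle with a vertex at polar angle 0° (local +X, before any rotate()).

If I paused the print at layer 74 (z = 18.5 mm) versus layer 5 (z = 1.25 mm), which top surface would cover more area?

layer 5 (z = 1.25 mm)

Layer 74 (z = 18.5): the cylinder does not reach this height (z outside [0, 5]); the cube at (4, 9) is absent (z outside [1.5, 18]); the cube at (-1, 4.5) does not reach this height (z outside [1, 7.5]); the r=5.5 cylinder at (-2, 13) contributes a regular 16-gon of circumradius 5.5 (area = (16/2)·5.500²·sin(360°/16) = 92.61 mm²); Taking the union: only the r=5.5 cylinder at (-2, 13) is present, so the union is just that shape — area = 92.61 mm². So its area = 92.61 mm². Layer 5 (z = 1.25): the r=9.5 cylinder gives a regular 16-gon of circumradius 9.5 (constant along its height) (area = (16/2)·9.500²·sin(360°/16) = 276.30 mm²); the cube at (4, 9) is absent (z outside [1.5, 18]); the 4×28 cube at (-1, 4.5) contributes its full rectangle (area 112.00 mm²); the cylinder at (-2, 13) is not intersected at this z (z outside [4, 19]); Merging all regions: the regions partially overlap — summed areas 388.30 mm² minus the doubly-counted overlap 19.01 mm² gives 369.29 mm² — area = 369.29 mm². So its area = 369.29 mm². Layer 5 is larger (369.29 vs 92.61 mm²).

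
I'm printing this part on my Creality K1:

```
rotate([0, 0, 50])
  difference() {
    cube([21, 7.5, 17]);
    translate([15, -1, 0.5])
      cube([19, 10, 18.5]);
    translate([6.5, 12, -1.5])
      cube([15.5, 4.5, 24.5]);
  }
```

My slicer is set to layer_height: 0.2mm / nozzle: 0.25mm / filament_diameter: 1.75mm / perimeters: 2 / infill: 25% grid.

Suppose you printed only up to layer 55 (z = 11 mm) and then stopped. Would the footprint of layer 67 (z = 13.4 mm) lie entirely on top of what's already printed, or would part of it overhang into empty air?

Compare the two slices. At z = 11: the cube (footprint 21×7.5) is included at this height (area 157.50 mm²); the cube at (15, -1) is present — its section is the full 19×10 rectangle (area 190.00 mm²); the cube at (6.5, 12) (footprint 15.5×4.5) is included at this height (area 69.75 mm²); Subtracting the remaining from the first: starting from the 21×7.5 cube (157.50 mm²), the 19×10 cube at (15, -1) partially overlaps it — only the 45.00 mm² overlap (of its 190.00 mm²) is removed, clipping the outline; the 15.5×4.5 cube at (6.5, 12) misses the remaining region (no effect) — area = 112.50 mm²; (whole slice rotated 50° about Z — lengths, areas and connectivity unchanged). At z = 13.4: the cube is present — its section is the full 21×7.5 rectangle (area 157.50 mm²); the cube at (15, -1) (footprint 19×10) is included at this height (area 190.00 mm²); the cube at (6.5, 12) (footprint 15.5×4.5) is included at this height (area 69.75 mm²); After the difference (first − rest): starting from the 21×7.5 cube (157.50 mm²), the 19×10 cube at (15, -1) partially overlaps it — only the 45.00 mm² overlap (of its 190.00 mm²) is removed, clipping the outline; the 15.5×4.5 cube at (6.5, 12) misses the remaining region (no effect) — area = 112.50 mm²; (whole slice rotated 50° about Z — lengths, areas and connectivity unchanged). Checking containment: the cross-section at z = 13.4 is a subset of the cross-section at z = 11.

entirely on top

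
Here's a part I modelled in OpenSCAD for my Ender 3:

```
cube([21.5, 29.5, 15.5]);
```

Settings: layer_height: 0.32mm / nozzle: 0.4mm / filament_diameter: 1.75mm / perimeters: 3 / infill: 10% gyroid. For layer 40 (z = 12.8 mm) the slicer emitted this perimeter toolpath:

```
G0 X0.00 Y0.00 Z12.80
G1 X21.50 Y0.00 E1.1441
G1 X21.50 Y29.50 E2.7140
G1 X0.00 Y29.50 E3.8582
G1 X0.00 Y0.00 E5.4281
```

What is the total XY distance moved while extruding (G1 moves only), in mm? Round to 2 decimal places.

Sum the Euclidean lengths of each G1 segment: total = 102.00 mm.

102.00 mm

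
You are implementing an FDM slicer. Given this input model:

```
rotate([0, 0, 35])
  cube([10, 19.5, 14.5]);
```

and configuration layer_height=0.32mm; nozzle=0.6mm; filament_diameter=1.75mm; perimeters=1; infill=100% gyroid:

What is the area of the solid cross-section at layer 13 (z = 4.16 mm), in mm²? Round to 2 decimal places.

At z = 4.16 mm: the 10×19.5 cube contributes its full rectangle (area 195.00 mm²); (whole slice rotated 35° about Z — lengths, areas and connectivity unchanged). Overall, the cross-section is a single solid region. Net area = 195.00 mm².

195.00 mm²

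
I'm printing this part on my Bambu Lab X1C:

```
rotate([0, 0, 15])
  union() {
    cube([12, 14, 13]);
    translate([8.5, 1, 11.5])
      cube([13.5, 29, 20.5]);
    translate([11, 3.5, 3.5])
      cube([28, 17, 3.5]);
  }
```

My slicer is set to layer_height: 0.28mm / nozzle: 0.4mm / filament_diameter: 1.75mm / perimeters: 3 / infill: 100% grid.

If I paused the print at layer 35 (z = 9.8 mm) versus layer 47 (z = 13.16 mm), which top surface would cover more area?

Layer 35 (z = 9.8): the cube is present — its section is the full 12×14 rectangle (area 168.00 mm²); the cube at (8.5, 1) does not reach this height (z outside [11.5, 32]); the cube at (11, 3.5) does not reach this height (z outside [3.5, 7]); Taking the union: only the 12×14 cube is present, so the union is just that shape — area = 168.00 mm²; (rotated 15° about Z; rotation is an isometry so areas/perimeters/island counts are preserved). So its area = 168.00 mm². Layer 47 (z = 13.16): the cube does not reach this height (z outside [0, 13]); the cube at (8.5, 1) (footprint 13.5×29) is included at this height (area 391.50 mm²); the cube at (11, 3.5) is absent (z outside [3.5, 7]); Combining (union): only the 13.5×29 cube at (8.5, 1) is present, so the union is just that shape — area = 391.50 mm²; (whole slice rotated 15° about Z — lengths, areas and connectivity unchanged). So its area = 391.50 mm². Layer 47 is larger (391.50 vs 168.00 mm²).

layer 47 (z = 13.16 mm)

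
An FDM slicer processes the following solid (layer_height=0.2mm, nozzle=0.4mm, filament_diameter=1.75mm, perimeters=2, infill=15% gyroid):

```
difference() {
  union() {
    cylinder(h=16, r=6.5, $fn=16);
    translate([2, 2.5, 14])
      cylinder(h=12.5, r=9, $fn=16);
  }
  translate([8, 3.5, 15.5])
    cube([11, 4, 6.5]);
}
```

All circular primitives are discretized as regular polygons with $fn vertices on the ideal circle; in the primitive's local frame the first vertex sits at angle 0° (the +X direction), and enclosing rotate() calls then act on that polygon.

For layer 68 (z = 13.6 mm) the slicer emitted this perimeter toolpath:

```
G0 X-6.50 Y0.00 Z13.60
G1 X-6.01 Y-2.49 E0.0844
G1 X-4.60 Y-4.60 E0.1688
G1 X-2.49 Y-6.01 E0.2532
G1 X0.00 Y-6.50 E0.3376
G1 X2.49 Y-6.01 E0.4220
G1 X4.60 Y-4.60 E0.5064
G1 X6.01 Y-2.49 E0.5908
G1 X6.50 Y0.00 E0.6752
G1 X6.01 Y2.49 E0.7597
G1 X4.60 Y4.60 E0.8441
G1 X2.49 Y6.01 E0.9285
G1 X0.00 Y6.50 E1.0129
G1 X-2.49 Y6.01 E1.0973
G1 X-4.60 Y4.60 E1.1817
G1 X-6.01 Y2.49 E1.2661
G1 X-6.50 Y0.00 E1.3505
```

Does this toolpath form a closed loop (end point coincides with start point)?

Start point (G0): (-6.50, 0.00). End point (last G1): the path returns to the start — closed.

yes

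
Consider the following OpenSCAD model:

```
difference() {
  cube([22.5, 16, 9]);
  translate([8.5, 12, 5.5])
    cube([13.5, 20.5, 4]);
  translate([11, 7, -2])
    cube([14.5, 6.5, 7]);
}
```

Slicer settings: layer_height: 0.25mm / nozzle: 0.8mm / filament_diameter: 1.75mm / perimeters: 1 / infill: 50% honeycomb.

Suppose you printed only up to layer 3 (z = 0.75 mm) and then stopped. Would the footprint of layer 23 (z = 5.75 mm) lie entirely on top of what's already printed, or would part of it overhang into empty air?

Compare the two slices. At z = 0.75: the cube (footprint 22.5×16) is included at this height (area 360.00 mm²); the cube at (8.5, 12) is absent (z outside [5.5, 9.5]); the cube at (11, 7) is present — its section is the full 14.5×6.5 rectangle (area 94.25 mm²); Subtracting the remaining from the first: starting from the 22.5×16 cube (360.00 mm²), the 14.5×6.5 cube at (11, 7) partially overlaps it — only the 74.75 mm² overlap (of its 94.25 mm²) is removed, clipping the outline — area = 285.25 mm². At z = 5.75: the cube (footprint 22.5×16) is included at this height (area 360.00 mm²); the cube at (8.5, 12) (footprint 13.5×20.5) is included at this height (area 276.75 mm²); the cube at (11, 7) does not reach this height (z outside [-2, 5]); Taking the first minus the rest: starting from the 22.5×16 cube (360.00 mm²), the 13.5×20.5 cube at (8.5, 12) partially overlaps it — only the 54.00 mm² overlap (of its 276.75 mm²) is removed, clipping the outline — area = 306.00 mm². Checking containment: at z = 5.75 the cross-section extends beyond the z = 0.75 cross-section by about 58.25 mm².

part overhangs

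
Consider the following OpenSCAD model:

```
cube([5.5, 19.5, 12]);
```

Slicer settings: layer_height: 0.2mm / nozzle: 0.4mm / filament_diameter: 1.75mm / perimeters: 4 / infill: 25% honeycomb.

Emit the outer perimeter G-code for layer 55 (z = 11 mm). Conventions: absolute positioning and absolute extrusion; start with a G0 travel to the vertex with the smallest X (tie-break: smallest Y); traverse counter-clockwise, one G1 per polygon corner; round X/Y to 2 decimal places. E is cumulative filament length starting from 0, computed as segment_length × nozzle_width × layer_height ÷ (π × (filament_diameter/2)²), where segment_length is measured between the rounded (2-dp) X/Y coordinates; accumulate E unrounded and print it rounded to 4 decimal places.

At z = 11 mm: the cube is present — its section is the full 5.5×19.5 rectangle. The outline is a single polygon with 4 vertices. Extrusion per mm of travel: 0.4 × 0.2 / (π × 0.875²) = 0.033260. Accumulating E over each segment gives final E = 1.6630.

G0 X0.00 Y0.00 Z11.00
G1 X5.50 Y0.00 E0.1829
G1 X5.50 Y19.50 E0.8315
G1 X0.00 Y19.50 E1.0144
G1 X0.00 Y0.00 E1.6630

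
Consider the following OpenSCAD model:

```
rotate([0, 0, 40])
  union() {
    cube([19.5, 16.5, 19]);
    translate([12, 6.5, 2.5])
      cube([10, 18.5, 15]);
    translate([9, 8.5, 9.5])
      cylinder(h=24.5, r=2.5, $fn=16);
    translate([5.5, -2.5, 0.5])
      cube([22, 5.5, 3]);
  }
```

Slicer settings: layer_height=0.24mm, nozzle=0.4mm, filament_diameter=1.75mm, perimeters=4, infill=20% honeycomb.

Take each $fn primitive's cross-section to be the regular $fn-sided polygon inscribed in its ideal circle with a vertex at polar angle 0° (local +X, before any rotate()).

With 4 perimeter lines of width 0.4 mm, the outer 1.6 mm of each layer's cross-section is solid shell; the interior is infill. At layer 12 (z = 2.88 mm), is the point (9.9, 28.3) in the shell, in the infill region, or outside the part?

outside

At z = 2.88 mm: the 19.5×16.5 cube contributes its full rectangle; the cube at (12, 6.5) (footprint 10×18.5) is included at this height; the cylinder at (9, 8.5) does not reach this height (z outside [9.5, 34]); the 22×5.5 cube at (5.5, -2.5) contributes its full rectangle; Merging all regions: the regions partially overlap (shared area 117.00 mm²), so overlapping operands fuse into one piece — 1 connected region; (rotated 40° about Z; rotation is an isometry so areas/perimeters/island counts are preserved). Overall, the cross-section is a single solid region. Undo the 40° rotation: the query point maps to (25.775, 15.315) in the un-rotated model frame. The nearest boundary edge runs (22.00, 25.00)→(22.00, 6.50); distance from the point to it = 3.77 mm. The point is not inside any of the regions above, so it lies outside the cross-section (3.77 mm from the nearest boundary).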